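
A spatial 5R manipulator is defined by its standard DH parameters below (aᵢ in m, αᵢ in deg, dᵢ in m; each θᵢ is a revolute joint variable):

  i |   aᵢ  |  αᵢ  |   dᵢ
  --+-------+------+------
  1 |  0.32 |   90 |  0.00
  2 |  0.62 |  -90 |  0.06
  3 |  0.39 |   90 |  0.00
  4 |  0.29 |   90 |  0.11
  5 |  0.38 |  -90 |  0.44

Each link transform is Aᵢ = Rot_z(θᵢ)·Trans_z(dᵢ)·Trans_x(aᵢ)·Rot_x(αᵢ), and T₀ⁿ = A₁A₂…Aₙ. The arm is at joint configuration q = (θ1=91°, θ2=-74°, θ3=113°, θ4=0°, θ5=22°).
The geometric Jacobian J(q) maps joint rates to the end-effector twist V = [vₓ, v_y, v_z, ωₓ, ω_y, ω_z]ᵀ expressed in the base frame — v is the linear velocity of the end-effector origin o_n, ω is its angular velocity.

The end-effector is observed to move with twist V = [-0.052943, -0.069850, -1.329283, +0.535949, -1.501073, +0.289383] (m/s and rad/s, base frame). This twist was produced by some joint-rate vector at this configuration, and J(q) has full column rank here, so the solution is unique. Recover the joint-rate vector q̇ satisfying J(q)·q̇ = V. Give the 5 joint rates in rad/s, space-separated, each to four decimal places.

o_n = [-0.9891, 0.0035, -0.5528]
J₁: ẑ×o_n = [-0.0035, -0.9891, 0.0000], ω = ẑ
J2: z=[0.9998, 0.0175, 0.0000] o=[-0.0056, 0.3200, 0.0000] → [-0.0096, 0.5527, -0.2992, 0.9998, 0.0175, 0.0000]
J3: z=[-0.0168, 0.9611, 0.2756] o=[0.0514, 0.4919, -0.5960] → [0.1761, -0.2861, 1.0082, -0.0168, 0.9611, 0.2756]
J4: z=[-0.3951, 0.2469, -0.8848] o=[-0.3068, 0.4436, -0.4495] → [-0.4149, 0.5629, 0.3423, -0.3951, 0.2469, -0.8848]
J5: z=[0.0168, -0.9611, -0.2756] o=[-0.6166, 0.4349, -0.4379] → [-0.0085, 0.1046, -0.3652, 0.0168, -0.9611, -0.2756]
q̇ = J⁺·V = [0.4610, 0.4030, -0.8830, -0.2730, 0.6160]

0.4610 0.4030 -0.8830 -0.2730 0.6160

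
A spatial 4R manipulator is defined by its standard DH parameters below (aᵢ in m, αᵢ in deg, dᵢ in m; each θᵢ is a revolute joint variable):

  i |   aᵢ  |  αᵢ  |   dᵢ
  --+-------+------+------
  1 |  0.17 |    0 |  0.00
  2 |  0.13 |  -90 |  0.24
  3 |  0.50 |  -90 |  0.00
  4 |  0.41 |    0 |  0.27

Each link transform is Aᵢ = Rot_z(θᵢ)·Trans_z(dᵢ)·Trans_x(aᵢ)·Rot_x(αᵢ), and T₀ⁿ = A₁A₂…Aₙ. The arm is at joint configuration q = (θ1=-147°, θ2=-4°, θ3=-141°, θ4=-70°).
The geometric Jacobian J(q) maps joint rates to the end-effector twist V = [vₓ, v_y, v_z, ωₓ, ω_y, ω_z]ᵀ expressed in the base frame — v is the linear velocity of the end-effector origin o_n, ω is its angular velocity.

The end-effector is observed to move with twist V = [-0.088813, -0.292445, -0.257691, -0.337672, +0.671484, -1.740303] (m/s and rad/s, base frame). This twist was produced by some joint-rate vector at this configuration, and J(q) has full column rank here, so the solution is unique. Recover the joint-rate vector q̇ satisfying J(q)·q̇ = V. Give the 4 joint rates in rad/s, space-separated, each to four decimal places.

o_n = [0.2171, -0.3337, 0.8527]
J₁: ẑ×o_n = [0.3337, 0.2171, -0.0000], ω = ẑ
J2: z=[0.0000, 0.0000, 1.0000] o=[-0.1426, -0.0926, 0.0000] → [0.2412, 0.3596, -0.0000, 0.0000, 0.0000, 1.0000]
J3: z=[0.4848, -0.8746, 0.0000] o=[-0.2563, -0.1556, 0.2400] → [-0.5359, -0.2971, 0.3276, 0.4848, -0.8746, 0.0000]
J4: z=[-0.5504, -0.3051, 0.7771] o=[0.0836, 0.0328, 0.5547] → [0.1939, 0.2678, 0.2425, -0.5504, -0.3051, 0.7771]
q̇ = J⁺·V = [-0.7700, -0.9330, -0.7510, -0.0480]

-0.7700 -0.9330 -0.7510 -0.0480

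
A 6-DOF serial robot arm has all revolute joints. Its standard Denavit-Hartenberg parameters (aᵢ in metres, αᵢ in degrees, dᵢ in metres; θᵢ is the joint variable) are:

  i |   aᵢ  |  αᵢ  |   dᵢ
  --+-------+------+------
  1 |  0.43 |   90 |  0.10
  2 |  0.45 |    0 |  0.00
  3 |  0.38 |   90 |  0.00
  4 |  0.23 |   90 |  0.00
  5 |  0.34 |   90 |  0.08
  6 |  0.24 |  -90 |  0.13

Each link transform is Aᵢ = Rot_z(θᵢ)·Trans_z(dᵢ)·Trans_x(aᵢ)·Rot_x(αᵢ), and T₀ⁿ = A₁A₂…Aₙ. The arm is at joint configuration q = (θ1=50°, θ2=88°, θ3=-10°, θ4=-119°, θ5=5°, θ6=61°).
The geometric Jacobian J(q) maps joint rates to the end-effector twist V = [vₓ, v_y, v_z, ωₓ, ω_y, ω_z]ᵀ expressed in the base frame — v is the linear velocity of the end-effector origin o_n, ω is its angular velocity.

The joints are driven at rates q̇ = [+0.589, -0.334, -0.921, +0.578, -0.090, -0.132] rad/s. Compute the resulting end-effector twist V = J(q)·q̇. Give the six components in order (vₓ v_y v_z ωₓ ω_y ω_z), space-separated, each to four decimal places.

-0.6424 0.0917 0.4367 -0.5297 1.3733 0.5239

o_n = [-0.1567, 0.5415, 0.3620]
J₁: ẑ×o_n = [-0.5415, -0.1567, 0.0000], ω = ẑ
J2: z=[0.7660, -0.6428, 0.0000] o=[0.2764, 0.3294, 0.1000] → [-0.1684, -0.2007, -0.1159, 0.7660, -0.6428, 0.0000]
J3: z=[0.7660, -0.6428, 0.0000] o=[0.2865, 0.3414, 0.5497] → [0.1206, 0.1438, -0.1316, 0.7660, -0.6428, 0.0000]
J4: z=[0.6287, 0.7493, -0.2079] o=[0.3373, 0.4020, 0.9214] → [-0.3901, 0.4544, 0.4579, 0.6287, 0.7493, -0.2079]
J5: z=[0.2545, -0.4509, -0.8555] o=[0.1683, 0.5135, 0.8124] → [0.2270, 0.3927, -0.1394, 0.2545, -0.4509, -0.8555]
J6: z=[-0.6904, -0.7042, 0.1658] o=[-0.0416, 0.6639, 0.5771] → [0.1718, -0.1676, 0.0034, -0.6904, -0.7042, 0.1658]
V = J·q̇ = [-0.6424, 0.0917, 0.4367, -0.5297, 1.3733, 0.5239]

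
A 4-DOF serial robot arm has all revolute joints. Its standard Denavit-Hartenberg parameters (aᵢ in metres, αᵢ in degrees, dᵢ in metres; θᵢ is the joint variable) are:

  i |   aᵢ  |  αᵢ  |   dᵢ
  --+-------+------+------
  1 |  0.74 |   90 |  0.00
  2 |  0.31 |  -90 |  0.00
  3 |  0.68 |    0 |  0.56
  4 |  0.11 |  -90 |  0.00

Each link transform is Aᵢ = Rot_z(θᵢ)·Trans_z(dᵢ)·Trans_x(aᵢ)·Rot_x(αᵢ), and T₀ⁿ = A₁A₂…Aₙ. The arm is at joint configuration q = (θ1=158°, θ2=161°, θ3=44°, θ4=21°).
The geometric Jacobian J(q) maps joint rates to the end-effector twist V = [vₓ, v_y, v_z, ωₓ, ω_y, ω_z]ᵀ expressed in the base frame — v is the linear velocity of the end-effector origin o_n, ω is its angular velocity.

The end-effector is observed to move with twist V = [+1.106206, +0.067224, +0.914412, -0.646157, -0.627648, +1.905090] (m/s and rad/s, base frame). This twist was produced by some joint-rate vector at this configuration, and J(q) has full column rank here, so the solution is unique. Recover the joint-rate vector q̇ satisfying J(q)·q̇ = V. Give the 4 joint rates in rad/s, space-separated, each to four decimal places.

0.8480 -0.8240 -0.4490 -0.6690

o_n = [0.0100, -0.6210, -0.2542]
J₁: ẑ×o_n = [0.6210, 0.0100, -0.0000], ω = ẑ
J2: z=[0.3746, 0.9272, 0.0000] o=[-0.6861, 0.2772, 0.0000] → [-0.2357, 0.0952, -0.9819, 0.3746, 0.9272, 0.0000]
J3: z=[0.3019, -0.1220, -0.9455] o=[-0.4143, 0.1674, 0.1009] → [-0.7022, -0.2940, -0.1862, 0.3019, -0.1220, -0.9455]
J4: z=[0.3019, -0.1220, -0.9455] o=[0.0066, -0.5121, -0.2693] → [-0.1048, -0.0078, -0.0325, 0.3019, -0.1220, -0.9455]
q̇ = J⁺·V = [0.8480, -0.8240, -0.4490, -0.6690]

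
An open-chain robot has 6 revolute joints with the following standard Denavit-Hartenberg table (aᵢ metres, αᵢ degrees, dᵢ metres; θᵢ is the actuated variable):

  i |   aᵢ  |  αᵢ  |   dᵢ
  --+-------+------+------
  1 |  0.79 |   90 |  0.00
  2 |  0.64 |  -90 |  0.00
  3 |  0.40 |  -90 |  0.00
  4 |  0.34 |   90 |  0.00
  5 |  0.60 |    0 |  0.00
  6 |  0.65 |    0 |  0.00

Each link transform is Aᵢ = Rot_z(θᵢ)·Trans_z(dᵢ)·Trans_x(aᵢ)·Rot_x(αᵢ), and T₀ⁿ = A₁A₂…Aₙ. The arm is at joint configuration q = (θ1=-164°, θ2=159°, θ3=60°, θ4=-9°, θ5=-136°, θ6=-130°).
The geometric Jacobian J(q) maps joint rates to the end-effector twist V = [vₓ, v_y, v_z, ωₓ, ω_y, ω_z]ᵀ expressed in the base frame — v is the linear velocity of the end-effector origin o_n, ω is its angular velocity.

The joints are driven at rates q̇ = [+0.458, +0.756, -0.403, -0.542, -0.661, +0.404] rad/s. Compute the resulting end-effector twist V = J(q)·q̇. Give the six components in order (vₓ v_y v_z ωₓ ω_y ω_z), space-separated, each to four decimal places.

o_n = [-0.1585, -0.4044, 0.2249]
J₁: ẑ×o_n = [0.4044, -0.1585, 0.0000], ω = ẑ
J2: z=[-0.2756, 0.9613, 0.0000] o=[-0.7594, -0.2178, 0.0000] → [0.2162, 0.0620, -0.5261, -0.2756, 0.9613, 0.0000]
J3: z=[0.3445, 0.0988, -0.9336] o=[-0.1851, -0.0531, 0.2294] → [-0.3285, -0.0232, -0.1237, 0.3445, 0.0988, -0.9336]
J4: z=[-0.6394, -0.7035, -0.3104] o=[0.0899, -0.3346, 0.3010] → [0.0319, 0.0284, -0.1301, -0.6394, -0.7035, -0.3104]
J5: z=[0.2327, 0.2077, -0.9501] o=[0.3391, -0.5657, 0.3115] → [0.1352, 0.4930, 0.1409, 0.2327, 0.2077, -0.9501]
J6: z=[0.2327, 0.2077, -0.9501] o=[0.2893, 0.0209, 0.4276] → [-0.4462, 0.4726, -0.0060, 0.2327, 0.2077, -0.9501]
V = J·q̇ = [0.1942, -0.1667, -0.3729, -0.0605, 1.0148, 1.2466]

0.1942 -0.1667 -0.3729 -0.0605 1.0148 1.2466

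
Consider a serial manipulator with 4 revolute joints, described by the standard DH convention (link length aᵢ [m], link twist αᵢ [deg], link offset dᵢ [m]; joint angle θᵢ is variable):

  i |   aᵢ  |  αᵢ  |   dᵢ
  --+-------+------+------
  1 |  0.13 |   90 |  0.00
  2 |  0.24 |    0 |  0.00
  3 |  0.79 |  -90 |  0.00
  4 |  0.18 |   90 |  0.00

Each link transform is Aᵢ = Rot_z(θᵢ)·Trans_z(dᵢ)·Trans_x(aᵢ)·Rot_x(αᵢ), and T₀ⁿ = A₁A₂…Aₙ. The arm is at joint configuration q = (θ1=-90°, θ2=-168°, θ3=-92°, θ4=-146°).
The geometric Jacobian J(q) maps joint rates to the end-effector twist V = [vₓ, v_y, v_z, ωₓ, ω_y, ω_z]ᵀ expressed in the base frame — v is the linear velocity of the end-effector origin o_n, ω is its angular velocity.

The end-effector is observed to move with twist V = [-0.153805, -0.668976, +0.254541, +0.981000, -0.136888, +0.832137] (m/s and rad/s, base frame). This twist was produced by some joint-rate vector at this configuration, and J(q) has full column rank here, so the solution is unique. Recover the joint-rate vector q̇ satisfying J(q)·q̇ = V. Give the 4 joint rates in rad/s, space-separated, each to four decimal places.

o_n = [-0.1007, 0.2160, 0.5811]
J₁: ẑ×o_n = [-0.2160, -0.1007, 0.0000], ω = ẑ
J2: z=[-1.0000, -0.0000, 0.0000] o=[0.0000, -0.1300, 0.0000] → [-0.0000, 0.5811, -0.3460, -1.0000, -0.0000, 0.0000]
J3: z=[-1.0000, -0.0000, 0.0000] o=[-0.0000, 0.1048, -0.0499] → [-0.0000, 0.6310, -0.1113, -1.0000, -0.0000, 0.0000]
J4: z=[-0.0000, 0.9848, -0.1736] o=[0.0000, 0.2419, 0.7281] → [-0.1492, 0.0175, 0.0991, -0.0000, 0.9848, -0.1736]
q̇ = J⁺·V = [0.8080, -0.6780, -0.3030, -0.1390]

0.8080 -0.6780 -0.3030 -0.1390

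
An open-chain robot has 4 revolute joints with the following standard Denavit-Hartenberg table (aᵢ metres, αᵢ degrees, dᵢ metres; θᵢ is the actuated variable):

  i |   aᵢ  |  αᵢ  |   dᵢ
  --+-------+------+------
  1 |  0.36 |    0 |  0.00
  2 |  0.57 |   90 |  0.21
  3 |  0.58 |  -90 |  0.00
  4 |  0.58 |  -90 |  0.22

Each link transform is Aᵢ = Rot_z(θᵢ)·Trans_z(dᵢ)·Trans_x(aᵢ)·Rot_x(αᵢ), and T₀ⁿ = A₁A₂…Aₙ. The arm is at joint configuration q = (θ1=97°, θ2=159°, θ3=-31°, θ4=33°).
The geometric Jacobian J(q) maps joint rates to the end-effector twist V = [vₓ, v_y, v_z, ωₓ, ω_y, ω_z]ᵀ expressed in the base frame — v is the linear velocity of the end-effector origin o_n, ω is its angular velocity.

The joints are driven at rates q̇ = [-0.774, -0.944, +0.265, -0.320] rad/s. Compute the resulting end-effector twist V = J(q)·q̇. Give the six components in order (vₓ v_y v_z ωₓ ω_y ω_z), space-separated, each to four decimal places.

-2.7127 0.0321 0.2202 -0.2173 0.2240 -1.9923

o_n = [-0.1238, -1.2691, -0.1507]
J₁: ẑ×o_n = [1.2691, -0.1238, 0.0000], ω = ẑ
J2: z=[0.0000, 0.0000, 1.0000] o=[-0.0439, 0.3573, 0.0000] → [1.6264, -0.0799, 0.0000, 0.0000, 0.0000, 1.0000]
J3: z=[-0.9703, 0.2419, 0.0000] o=[-0.1818, -0.1958, 0.2100] → [-0.0873, -0.3500, 1.0274, -0.9703, 0.2419, 0.0000]
J4: z=[-0.1246, -0.4997, 0.8572] o=[-0.3020, -0.6781, -0.0887] → [0.5375, 0.1451, 0.1627, -0.1246, -0.4997, 0.8572]
V = J·q̇ = [-2.7127, 0.0321, 0.2202, -0.2173, 0.2240, -1.9923]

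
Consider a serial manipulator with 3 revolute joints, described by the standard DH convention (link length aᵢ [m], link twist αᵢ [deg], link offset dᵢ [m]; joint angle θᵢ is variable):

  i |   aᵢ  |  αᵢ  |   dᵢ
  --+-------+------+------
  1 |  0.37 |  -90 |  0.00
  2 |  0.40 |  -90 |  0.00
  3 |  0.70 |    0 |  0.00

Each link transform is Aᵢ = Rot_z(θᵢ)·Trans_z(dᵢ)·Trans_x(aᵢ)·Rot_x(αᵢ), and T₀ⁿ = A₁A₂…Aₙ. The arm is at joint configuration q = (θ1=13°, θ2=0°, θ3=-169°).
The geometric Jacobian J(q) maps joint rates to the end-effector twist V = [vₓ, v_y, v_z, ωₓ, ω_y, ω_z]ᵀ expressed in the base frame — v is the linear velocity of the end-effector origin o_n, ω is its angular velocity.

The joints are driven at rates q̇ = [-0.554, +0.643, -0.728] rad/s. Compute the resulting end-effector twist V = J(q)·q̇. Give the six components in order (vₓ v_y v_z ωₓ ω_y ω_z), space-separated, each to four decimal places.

0.1002 -0.5374 0.1846 -0.1446 0.6265 0.1740

o_n = [0.0507, 0.1488, 0.0000]
J₁: ẑ×o_n = [-0.1488, 0.0507, 0.0000], ω = ẑ
J2: z=[-0.2250, 0.9744, 0.0000] o=[0.3605, 0.0832, 0.0000] → [0.0000, -0.0000, 0.2871, -0.2250, 0.9744, 0.0000]
J3: z=[-0.0000, 0.0000, -1.0000] o=[0.7503, 0.1732, 0.0000] → [-0.0244, 0.6996, 0.0000, -0.0000, 0.0000, -1.0000]
V = J·q̇ = [0.1002, -0.5374, 0.1846, -0.1446, 0.6265, 0.1740]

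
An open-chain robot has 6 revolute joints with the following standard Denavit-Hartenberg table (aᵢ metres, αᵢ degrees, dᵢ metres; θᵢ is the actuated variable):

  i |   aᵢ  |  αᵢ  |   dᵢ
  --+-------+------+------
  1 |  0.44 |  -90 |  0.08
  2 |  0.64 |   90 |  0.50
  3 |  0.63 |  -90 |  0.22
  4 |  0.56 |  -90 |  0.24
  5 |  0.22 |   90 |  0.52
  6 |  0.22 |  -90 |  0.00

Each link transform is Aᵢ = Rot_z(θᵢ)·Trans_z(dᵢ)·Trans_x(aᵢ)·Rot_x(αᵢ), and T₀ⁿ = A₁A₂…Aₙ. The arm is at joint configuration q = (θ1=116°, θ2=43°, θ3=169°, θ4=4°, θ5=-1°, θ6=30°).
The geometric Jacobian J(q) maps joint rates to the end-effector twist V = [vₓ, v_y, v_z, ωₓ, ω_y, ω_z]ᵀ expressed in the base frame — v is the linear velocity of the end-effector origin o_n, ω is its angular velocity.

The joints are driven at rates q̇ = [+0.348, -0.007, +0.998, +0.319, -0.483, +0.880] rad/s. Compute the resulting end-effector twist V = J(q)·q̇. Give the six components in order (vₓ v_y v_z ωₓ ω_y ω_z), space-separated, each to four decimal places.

o_n = [-0.2493, -0.7524, 0.3679]
J₁: ẑ×o_n = [0.7524, -0.2493, 0.0000], ω = ẑ
J2: z=[-0.8988, -0.4384, 0.0000] o=[-0.1929, 0.3955, 0.0800] → [-0.1262, 0.2588, 1.0069, -0.8988, -0.4384, 0.0000]
J3: z=[-0.2990, 0.6130, 0.7314] o=[-0.8475, 0.5970, -0.3565] → [1.4309, 0.6540, 0.0368, -0.2990, 0.6130, 0.7314]
J4: z=[0.9435, 0.3049, 0.1301] o=[-0.8230, 0.2726, 0.2262] → [0.1766, -0.0590, -1.1419, 0.9435, 0.3049, 0.1301]
J5: z=[0.2882, -0.5606, -0.7763] o=[-0.5049, -0.0853, 0.6028] → [-0.3861, -0.1307, -0.0490, 0.2882, -0.5606, -0.7763]
J6: z=[0.9405, 0.3183, 0.1193] o=[-0.3154, -0.5450, 0.3354] → [0.0351, -0.0227, -0.2160, 0.9405, 0.3183, 0.1193]
V = J·q̇ = [1.9644, 0.5884, -0.5010, 0.6973, 1.2630, 1.5994]

1.9644 0.5884 -0.5010 0.6973 1.2630 1.5994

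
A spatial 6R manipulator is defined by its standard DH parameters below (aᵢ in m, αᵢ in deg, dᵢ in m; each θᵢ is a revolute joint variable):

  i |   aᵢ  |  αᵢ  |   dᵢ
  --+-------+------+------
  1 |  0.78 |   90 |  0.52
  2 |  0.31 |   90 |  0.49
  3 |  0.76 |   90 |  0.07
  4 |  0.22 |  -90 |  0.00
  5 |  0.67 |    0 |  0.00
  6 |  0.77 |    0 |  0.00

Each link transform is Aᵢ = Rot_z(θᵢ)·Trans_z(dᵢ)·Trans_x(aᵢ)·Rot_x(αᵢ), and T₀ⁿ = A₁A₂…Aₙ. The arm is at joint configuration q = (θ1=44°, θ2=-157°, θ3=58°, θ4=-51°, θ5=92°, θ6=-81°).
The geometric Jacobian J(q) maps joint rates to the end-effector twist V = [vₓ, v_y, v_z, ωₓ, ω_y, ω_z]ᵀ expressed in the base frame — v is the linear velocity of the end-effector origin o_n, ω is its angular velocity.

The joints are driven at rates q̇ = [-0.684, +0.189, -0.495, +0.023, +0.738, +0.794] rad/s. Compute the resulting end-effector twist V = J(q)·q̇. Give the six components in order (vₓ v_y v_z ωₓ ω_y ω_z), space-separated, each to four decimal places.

o_n = [1.9675, -0.9854, -0.2290]
J₁: ẑ×o_n = [0.9854, 1.9675, -0.0000], ω = ẑ
J2: z=[0.6947, -0.7193, 0.0000] o=[0.5611, 0.5418, 0.5200] → [0.5388, 0.5203, -0.0492, 0.6947, -0.7193, 0.0000]
J3: z=[-0.2811, -0.2714, 0.9205] o=[0.6962, -0.0089, 0.3989] → [1.0693, 0.9938, 0.6195, -0.2811, -0.2714, 0.9205]
J4: z=[-0.9297, -0.1611, -0.3314] o=[0.8576, -0.7490, 0.3059] → [0.0079, -0.8651, 0.3985, -0.9297, -0.1611, -0.3314]
J5: z=[0.0082, -0.9082, 0.4184] o=[0.9386, -0.8340, 0.1199] → [0.3802, 0.4333, 0.9332, 0.0082, -0.9082, 0.4184]
J6: z=[0.0082, -0.9082, 0.4184] o=[1.5525, -0.7171, 0.3615] → [0.6486, 0.1785, 0.3747, 0.0082, -0.9082, 0.4184]
V = J·q̇ = [-0.3057, -1.2977, 0.6794, 0.2617, -1.3967, -0.5063]

-0.3057 -1.2977 0.6794 0.2617 -1.3967 -0.5063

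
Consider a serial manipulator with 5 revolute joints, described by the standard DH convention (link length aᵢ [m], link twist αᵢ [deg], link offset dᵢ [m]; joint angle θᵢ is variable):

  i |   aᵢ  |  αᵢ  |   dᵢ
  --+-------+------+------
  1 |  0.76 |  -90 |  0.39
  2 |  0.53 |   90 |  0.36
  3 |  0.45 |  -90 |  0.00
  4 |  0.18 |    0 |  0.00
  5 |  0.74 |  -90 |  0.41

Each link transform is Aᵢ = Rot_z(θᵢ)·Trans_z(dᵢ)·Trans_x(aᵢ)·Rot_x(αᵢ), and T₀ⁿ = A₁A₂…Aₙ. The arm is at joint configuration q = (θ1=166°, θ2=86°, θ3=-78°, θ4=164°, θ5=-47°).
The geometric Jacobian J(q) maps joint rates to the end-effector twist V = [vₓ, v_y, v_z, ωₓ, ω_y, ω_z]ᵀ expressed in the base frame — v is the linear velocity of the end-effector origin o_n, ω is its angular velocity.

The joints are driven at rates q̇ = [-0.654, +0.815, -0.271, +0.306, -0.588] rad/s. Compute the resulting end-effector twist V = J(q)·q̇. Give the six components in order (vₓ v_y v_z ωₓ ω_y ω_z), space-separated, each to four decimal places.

o_n = [-0.2351, -0.4597, -0.5760]
J₁: ẑ×o_n = [0.4597, -0.2351, 0.0000], ω = ẑ
J2: z=[-0.2419, -0.9703, 0.0000] o=[-0.7374, 0.1839, 0.3900] → [0.9373, -0.2337, 0.6431, -0.2419, -0.9703, 0.0000]
J3: z=[-0.9679, 0.2413, 0.0698] o=[-0.8604, -0.1565, -0.1387] → [-0.0844, -0.3796, 0.1426, -0.9679, 0.2413, 0.0698]
J4: z=[-0.1165, -0.1852, -0.9758] o=[-0.7602, 0.2722, -0.2320] → [-0.6504, -0.5525, 0.1825, -0.1165, -0.1852, -0.9758]
J5: z=[-0.1165, -0.1852, -0.9758] o=[-0.7507, 0.0954, -0.1996] → [-0.4719, -0.5470, 0.1602, -0.1165, -0.1852, -0.9758]
V = J·q̇ = [0.5646, 0.2187, 0.4472, 0.0980, -0.8040, -0.3977]

0.5646 0.2187 0.4472 0.0980 -0.8040 -0.3977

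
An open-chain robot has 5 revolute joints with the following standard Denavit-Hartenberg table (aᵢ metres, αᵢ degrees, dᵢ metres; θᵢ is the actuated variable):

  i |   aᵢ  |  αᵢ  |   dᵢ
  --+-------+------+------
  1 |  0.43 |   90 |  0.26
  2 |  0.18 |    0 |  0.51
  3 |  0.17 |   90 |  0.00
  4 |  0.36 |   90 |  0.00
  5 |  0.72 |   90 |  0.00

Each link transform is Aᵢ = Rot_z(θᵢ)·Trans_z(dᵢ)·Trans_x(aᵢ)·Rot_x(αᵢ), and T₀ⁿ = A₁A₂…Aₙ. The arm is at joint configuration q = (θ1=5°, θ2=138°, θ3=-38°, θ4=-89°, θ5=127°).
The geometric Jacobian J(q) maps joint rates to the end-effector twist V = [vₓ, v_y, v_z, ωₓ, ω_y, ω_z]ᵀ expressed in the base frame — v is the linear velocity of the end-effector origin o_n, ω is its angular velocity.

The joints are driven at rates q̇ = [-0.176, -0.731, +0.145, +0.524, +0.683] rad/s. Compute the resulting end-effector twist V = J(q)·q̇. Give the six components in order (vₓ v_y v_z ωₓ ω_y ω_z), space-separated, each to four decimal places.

-0.0948 -0.5490 -0.3129 0.5801 0.6510 -0.7575

o_n = [0.8809, -0.5085, 0.6465]
J₁: ẑ×o_n = [0.5085, 0.8809, -0.0000], ω = ẑ
J2: z=[0.0872, -0.9962, 0.0000] o=[0.4284, 0.0375, 0.2600] → [-0.3850, -0.0337, 0.4032, 0.0872, -0.9962, 0.0000]
J3: z=[0.0872, -0.9962, 0.0000] o=[0.3396, -0.4822, 0.3804] → [-0.2650, -0.0232, 0.5370, 0.0872, -0.9962, 0.0000]
J4: z=[0.9811, 0.0858, 0.1736] o=[0.3101, -0.4848, 0.5479] → [0.0126, 0.0024, -0.0722, 0.9811, 0.0858, 0.1736]
J5: z=[0.1714, 0.0325, -0.9847] o=[0.2777, -0.1263, 0.5540] → [-0.3733, -0.6098, -0.0851, 0.1714, 0.0325, -0.9847]
V = J·q̇ = [-0.0948, -0.5490, -0.3129, 0.5801, 0.6510, -0.7575]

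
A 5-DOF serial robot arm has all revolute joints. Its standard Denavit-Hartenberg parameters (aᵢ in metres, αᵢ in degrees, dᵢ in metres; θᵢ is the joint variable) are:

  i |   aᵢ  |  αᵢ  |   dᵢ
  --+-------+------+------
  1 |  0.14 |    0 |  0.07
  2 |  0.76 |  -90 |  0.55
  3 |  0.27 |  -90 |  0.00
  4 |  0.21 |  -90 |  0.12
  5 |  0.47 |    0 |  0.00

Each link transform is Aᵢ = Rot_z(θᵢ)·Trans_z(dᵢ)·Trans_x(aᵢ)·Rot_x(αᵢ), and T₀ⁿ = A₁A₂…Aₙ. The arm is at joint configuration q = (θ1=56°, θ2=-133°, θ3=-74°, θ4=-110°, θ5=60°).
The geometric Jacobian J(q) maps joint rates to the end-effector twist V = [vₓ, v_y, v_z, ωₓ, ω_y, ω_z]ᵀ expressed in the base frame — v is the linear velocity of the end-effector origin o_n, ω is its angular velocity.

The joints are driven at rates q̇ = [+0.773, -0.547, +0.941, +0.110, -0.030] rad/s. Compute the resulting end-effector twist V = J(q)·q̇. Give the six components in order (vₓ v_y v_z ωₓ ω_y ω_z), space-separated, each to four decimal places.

o_n = [0.6019, -0.2932, 0.8124]
J₁: ẑ×o_n = [0.2932, 0.6019, -0.0000], ω = ẑ
J2: z=[0.0000, 0.0000, 1.0000] o=[0.0783, 0.1161, 0.0700] → [0.4093, 0.5236, -0.0000, 0.0000, 0.0000, 1.0000]
J3: z=[0.9744, 0.2250, 0.0000] o=[0.2492, -0.6245, 0.6200] → [0.0433, -0.1874, 0.2434, 0.9744, 0.2250, 0.0000]
J4: z=[0.2162, -0.9366, -0.2756] o=[0.2660, -0.6970, 0.8795] → [0.1742, -0.0781, 0.4020, 0.2162, -0.9366, -0.2756]
J5: z=[0.3915, -0.1754, 0.9033] o=[0.4798, -0.7457, 0.7774] → [-0.4149, 0.0967, 0.1986, 0.3915, -0.1754, 0.9033]
V = J·q̇ = [0.0751, -0.0090, 0.2673, 0.9289, 0.1139, 0.1686]

0.0751 -0.0090 0.2673 0.9289 0.1139 0.1686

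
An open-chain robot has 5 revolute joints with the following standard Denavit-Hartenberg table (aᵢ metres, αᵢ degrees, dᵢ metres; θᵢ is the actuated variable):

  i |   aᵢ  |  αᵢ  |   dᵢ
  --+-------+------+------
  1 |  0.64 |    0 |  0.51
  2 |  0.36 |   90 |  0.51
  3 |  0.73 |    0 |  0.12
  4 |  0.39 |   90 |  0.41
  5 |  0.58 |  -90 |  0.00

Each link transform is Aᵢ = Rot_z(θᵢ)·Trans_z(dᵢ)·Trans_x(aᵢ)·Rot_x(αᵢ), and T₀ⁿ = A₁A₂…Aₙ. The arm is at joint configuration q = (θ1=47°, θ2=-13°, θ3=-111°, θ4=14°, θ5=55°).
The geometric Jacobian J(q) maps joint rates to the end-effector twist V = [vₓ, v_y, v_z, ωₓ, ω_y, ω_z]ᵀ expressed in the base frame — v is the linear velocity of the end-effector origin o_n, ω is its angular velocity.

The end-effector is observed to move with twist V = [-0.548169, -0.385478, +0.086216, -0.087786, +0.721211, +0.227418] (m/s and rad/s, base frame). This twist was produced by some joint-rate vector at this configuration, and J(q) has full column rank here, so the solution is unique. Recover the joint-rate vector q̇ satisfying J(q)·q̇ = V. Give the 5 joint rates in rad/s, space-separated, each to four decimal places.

o_n = [1.0071, -0.3594, -0.3788]
J₁: ẑ×o_n = [0.3594, 1.0071, -0.0000], ω = ẑ
J2: z=[0.0000, 0.0000, 1.0000] o=[0.4365, 0.4681, 0.5100] → [0.8275, 0.5706, -0.0000, 0.0000, 0.0000, 1.0000]
J3: z=[0.5592, -0.8290, 0.0000] o=[0.7349, 0.6694, 1.0200] → [1.1597, 0.7822, -0.3497, 0.5592, -0.8290, 0.0000]
J4: z=[0.5592, -0.8290, 0.0000] o=[0.5852, 0.4236, 0.3385] → [0.5947, 0.4011, -0.0881, 0.5592, -0.8290, 0.0000]
J5: z=[-0.8229, -0.5550, 0.1219] o=[0.7750, 0.0571, -0.0486] → [0.2340, -0.2434, 0.4716, -0.8229, -0.5550, 0.1219]
q̇ = J⁺·V = [-0.2030, 0.4710, -0.7120, 0.0650, -0.3330]

-0.2030 0.4710 -0.7120 0.0650 -0.3330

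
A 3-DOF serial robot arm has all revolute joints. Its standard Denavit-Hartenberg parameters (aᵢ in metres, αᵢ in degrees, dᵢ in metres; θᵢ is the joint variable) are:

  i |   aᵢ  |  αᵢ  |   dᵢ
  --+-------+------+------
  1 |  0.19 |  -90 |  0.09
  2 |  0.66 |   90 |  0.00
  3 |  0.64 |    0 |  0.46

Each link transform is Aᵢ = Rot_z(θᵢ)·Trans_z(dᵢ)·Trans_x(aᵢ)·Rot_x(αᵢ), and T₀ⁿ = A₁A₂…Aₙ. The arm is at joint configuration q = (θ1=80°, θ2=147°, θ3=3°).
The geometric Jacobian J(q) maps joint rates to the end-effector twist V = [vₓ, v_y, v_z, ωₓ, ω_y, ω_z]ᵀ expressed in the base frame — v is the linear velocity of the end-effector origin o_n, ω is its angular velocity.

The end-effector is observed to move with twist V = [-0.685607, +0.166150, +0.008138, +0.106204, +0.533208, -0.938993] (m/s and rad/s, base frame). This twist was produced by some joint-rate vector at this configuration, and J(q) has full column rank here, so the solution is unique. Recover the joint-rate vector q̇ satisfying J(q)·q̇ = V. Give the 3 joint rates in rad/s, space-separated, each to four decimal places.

-0.1020 -0.0120 0.9980

o_n = [-0.1457, -0.6333, -1.0033]
J₁: ẑ×o_n = [0.6333, -0.1457, 0.0000], ω = ẑ
J2: z=[-0.9848, 0.1736, 0.0000] o=[0.0330, 0.1871, 0.0900] → [-0.1899, -1.0767, 0.8390, -0.9848, 0.1736, 0.0000]
J3: z=[0.0946, 0.5364, -0.8387] o=[-0.0631, -0.3580, -0.2695] → [-0.6245, 0.1386, 0.0182, 0.0946, 0.5364, -0.8387]
q̇ = J⁺·V = [-0.1020, -0.0120, 0.9980]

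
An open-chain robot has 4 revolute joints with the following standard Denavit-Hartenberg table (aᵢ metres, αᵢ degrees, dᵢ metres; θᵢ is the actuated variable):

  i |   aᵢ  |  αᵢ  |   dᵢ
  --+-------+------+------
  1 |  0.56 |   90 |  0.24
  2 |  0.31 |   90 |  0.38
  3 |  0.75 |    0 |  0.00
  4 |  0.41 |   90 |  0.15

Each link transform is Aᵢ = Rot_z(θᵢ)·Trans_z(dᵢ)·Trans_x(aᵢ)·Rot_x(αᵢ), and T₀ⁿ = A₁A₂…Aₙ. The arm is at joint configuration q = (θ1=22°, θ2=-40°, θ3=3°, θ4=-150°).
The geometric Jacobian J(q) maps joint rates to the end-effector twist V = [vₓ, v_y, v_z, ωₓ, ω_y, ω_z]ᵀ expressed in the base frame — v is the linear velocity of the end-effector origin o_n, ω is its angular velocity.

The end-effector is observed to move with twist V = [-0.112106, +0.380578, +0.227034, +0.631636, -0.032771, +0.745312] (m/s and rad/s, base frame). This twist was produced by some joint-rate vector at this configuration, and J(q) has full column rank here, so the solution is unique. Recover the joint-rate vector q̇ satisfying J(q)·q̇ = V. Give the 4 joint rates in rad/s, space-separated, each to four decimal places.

0.0620 0.2670 -0.8530 -0.0390

o_n = [1.0112, 0.1972, -0.3346]
J₁: ẑ×o_n = [-0.1972, 1.0112, 0.0000], ω = ẑ
J2: z=[0.3746, -0.9272, 0.0000] o=[0.5192, 0.2098, 0.2400] → [0.5327, 0.2152, 0.4514, 0.3746, -0.9272, 0.0000]
J3: z=[-0.5960, -0.2408, -0.7660] o=[0.8818, -0.0536, 0.0407] → [0.2825, -0.3228, -0.1183, -0.5960, -0.2408, -0.7660]
J4: z=[-0.5960, -0.2408, -0.7660] o=[1.4284, 0.1249, -0.4407] → [0.0298, 0.3829, -0.1435, -0.5960, -0.2408, -0.7660]
q̇ = J⁺·V = [0.0620, 0.2670, -0.8530, -0.0390]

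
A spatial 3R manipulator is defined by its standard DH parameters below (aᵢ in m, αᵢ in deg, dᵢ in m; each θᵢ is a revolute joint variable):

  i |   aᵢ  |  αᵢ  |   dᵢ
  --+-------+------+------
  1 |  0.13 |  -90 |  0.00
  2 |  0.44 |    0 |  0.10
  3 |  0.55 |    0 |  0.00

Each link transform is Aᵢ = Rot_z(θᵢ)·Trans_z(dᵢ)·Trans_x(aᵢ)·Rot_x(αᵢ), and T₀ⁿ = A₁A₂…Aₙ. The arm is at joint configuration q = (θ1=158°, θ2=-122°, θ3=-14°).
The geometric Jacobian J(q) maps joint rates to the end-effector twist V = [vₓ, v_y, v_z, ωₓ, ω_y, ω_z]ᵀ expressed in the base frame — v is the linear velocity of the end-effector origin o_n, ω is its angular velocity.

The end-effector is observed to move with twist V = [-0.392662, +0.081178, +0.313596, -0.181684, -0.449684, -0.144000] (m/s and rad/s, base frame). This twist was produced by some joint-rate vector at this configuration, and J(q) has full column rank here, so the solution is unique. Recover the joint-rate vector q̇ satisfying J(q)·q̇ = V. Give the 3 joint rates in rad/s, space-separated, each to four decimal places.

-0.1440 0.5220 -0.0370

o_n = [0.4250, -0.2796, 0.7552]
J₁: ẑ×o_n = [0.2796, 0.4250, -0.0000], ω = ẑ
J2: z=[-0.3746, -0.9272, 0.0000] o=[-0.1205, 0.0487, 0.0000] → [-0.7002, 0.2829, 0.6288, -0.3746, -0.9272, 0.0000]
J3: z=[-0.3746, -0.9272, 0.0000] o=[0.0582, -0.1314, 0.3731] → [-0.3542, 0.1431, 0.3956, -0.3746, -0.9272, 0.0000]
q̇ = J⁺·V = [-0.1440, 0.5220, -0.0370]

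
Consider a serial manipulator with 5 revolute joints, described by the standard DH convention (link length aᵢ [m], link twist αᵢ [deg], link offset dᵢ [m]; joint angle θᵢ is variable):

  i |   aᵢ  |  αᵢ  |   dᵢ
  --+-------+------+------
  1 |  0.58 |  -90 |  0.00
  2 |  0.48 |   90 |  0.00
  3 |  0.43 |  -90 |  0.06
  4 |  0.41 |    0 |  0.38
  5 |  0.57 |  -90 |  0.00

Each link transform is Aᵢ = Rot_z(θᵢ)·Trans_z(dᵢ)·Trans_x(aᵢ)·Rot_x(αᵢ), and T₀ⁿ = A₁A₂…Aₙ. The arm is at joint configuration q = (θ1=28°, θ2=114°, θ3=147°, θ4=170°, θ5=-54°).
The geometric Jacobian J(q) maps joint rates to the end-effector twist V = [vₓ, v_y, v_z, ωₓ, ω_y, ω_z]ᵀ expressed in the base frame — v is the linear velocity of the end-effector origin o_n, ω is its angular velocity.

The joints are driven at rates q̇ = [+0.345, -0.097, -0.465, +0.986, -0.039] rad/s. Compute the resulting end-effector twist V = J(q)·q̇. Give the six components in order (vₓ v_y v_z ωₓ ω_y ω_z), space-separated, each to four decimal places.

0.7219 0.0180 -0.5611 0.2286 -0.8878 1.0053

o_n = [0.1312, -0.4291, -0.2078]
J₁: ẑ×o_n = [0.4291, 0.1312, -0.0000], ω = ẑ
J2: z=[-0.4695, 0.8829, 0.0000] o=[0.5121, 0.2723, 0.0000] → [-0.1835, -0.0976, 0.6656, -0.4695, 0.8829, 0.0000]
J3: z=[0.8066, 0.4289, -0.4067] o=[0.3397, 0.1806, -0.4385] → [-0.1491, -0.1012, -0.4024, 0.8066, 0.4289, -0.4067]
J4: z=[0.5893, -0.6365, 0.4976] o=[0.4077, 0.4820, -0.1335] → [0.5007, -0.0937, -0.7129, 0.5893, -0.6365, 0.4976]
J5: z=[0.5893, -0.6365, 0.4976] o=[0.5558, -0.0492, -0.2248] → [0.1782, -0.2212, -0.4941, 0.5893, -0.6365, 0.4976]
V = J·q̇ = [0.7219, 0.0180, -0.5611, 0.2286, -0.8878, 1.0053]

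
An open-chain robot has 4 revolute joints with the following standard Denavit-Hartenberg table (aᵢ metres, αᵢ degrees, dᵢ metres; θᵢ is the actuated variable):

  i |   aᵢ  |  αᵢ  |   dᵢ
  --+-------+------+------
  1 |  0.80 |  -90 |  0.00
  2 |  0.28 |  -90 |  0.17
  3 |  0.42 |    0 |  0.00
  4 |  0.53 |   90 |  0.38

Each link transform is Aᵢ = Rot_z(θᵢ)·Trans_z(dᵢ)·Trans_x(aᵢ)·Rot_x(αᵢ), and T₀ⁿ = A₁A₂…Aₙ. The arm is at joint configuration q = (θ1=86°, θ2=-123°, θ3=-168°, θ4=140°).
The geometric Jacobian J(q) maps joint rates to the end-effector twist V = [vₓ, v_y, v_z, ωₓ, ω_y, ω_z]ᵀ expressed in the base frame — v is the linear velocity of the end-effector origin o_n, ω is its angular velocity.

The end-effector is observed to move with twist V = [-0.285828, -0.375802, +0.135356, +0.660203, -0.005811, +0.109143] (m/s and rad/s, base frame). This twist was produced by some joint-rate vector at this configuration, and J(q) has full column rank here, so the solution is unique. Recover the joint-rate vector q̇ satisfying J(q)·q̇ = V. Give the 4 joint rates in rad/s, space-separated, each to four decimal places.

o_n = [-0.4397, 0.9681, 0.4897]
J₁: ẑ×o_n = [-0.9681, -0.4397, 0.0000], ω = ẑ
J2: z=[-0.9976, 0.0698, 0.0000] o=[0.0558, 0.7981, 0.0000] → [0.0342, 0.4885, -0.1351, -0.9976, 0.0698, 0.0000]
J3: z=[0.0585, 0.8366, 0.5446] o=[-0.1244, 0.6578, 0.2348] → [0.0442, -0.1866, 0.2819, 0.0585, 0.8366, 0.5446]
J4: z=[0.0585, 0.8366, 0.5446] o=[-0.1959, 0.8871, -0.1097] → [0.4574, -0.1678, 0.2087, 0.0585, 0.8366, 0.5446]
q̇ = J⁺·V = [0.0830, -0.6590, 0.4960, -0.4480]

0.0830 -0.6590 0.4960 -0.4480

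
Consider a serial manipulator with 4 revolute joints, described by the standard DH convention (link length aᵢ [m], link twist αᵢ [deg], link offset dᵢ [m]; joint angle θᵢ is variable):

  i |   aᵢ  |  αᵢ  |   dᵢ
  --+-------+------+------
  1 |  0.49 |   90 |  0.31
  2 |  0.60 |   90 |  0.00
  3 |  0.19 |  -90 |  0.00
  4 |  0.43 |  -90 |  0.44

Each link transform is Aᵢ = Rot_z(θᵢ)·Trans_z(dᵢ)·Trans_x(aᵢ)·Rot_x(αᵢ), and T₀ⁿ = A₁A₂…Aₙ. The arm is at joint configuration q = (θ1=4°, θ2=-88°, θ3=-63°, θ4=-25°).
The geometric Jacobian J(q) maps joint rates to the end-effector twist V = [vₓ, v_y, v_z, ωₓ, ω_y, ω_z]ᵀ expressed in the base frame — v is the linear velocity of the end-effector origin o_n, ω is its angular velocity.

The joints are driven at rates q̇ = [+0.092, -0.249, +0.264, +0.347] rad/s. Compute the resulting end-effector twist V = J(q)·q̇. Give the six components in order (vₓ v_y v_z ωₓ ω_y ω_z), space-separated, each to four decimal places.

-0.1976 -0.0984 -0.0732 -0.2588 0.0736 -0.2262

o_n = [0.3292, 0.3406, -0.9508]
J₁: ẑ×o_n = [-0.3406, 0.3292, 0.0000], ω = ẑ
J2: z=[0.0698, -0.9976, 0.0000] o=[0.4888, 0.0342, 0.3100] → [1.2577, 0.0879, -0.1378, 0.0698, -0.9976, 0.0000]
J3: z=[-0.9970, -0.0697, -0.0349] o=[0.5097, 0.0356, -0.2896] → [0.0567, -0.6529, -0.3166, -0.9970, -0.0697, -0.0349]
J4: z=[0.0627, -0.4507, -0.8905] o=[0.5009, 0.2047, -0.3758] → [0.3801, 0.1889, -0.0689, 0.0627, -0.4507, -0.8905]
V = J·q̇ = [-0.1976, -0.0984, -0.0732, -0.2588, 0.0736, -0.2262]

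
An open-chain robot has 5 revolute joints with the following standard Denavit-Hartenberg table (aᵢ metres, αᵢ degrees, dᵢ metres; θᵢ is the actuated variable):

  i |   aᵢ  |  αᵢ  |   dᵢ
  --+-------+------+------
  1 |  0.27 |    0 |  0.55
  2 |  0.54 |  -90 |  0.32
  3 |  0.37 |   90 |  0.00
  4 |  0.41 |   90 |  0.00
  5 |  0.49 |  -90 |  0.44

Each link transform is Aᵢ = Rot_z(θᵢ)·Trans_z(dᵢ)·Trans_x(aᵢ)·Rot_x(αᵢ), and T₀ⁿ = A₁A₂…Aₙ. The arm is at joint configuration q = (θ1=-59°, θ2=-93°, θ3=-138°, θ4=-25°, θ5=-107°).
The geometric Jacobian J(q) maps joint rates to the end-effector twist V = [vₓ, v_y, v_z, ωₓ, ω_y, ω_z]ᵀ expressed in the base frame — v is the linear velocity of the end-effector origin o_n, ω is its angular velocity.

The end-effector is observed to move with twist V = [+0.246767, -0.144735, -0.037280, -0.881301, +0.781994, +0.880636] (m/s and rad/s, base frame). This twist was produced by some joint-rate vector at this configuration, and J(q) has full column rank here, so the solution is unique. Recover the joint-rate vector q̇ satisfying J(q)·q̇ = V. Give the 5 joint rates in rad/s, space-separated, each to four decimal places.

0.2220 0.4030 -0.8160 -0.4650 0.3180

o_n = [-0.5753, -0.0320, 1.5031]
J₁: ẑ×o_n = [0.0320, -0.5753, 0.0000], ω = ẑ
J2: z=[0.0000, 0.0000, 1.0000] o=[0.1391, -0.2314, 0.5500] → [-0.1995, -0.7144, 0.0000, 0.0000, 0.0000, 1.0000]
J3: z=[0.4695, -0.8829, 0.0000] o=[-0.3377, -0.4849, 0.8700] → [-0.5590, -0.2972, 0.0029, 0.4695, -0.8829, 0.0000]
J4: z=[0.5908, 0.3141, -0.7431] o=[-0.0950, -0.3559, 1.1176] → [0.3618, 0.1292, 0.3423, 0.5908, 0.3141, -0.7431]
J5: z=[-0.7028, 0.6528, -0.2828] o=[0.0675, -0.0732, 1.3662] → [0.1010, 0.2780, 0.3906, -0.7028, 0.6528, -0.2828]
q̇ = J⁺·V = [0.2220, 0.4030, -0.8160, -0.4650, 0.3180]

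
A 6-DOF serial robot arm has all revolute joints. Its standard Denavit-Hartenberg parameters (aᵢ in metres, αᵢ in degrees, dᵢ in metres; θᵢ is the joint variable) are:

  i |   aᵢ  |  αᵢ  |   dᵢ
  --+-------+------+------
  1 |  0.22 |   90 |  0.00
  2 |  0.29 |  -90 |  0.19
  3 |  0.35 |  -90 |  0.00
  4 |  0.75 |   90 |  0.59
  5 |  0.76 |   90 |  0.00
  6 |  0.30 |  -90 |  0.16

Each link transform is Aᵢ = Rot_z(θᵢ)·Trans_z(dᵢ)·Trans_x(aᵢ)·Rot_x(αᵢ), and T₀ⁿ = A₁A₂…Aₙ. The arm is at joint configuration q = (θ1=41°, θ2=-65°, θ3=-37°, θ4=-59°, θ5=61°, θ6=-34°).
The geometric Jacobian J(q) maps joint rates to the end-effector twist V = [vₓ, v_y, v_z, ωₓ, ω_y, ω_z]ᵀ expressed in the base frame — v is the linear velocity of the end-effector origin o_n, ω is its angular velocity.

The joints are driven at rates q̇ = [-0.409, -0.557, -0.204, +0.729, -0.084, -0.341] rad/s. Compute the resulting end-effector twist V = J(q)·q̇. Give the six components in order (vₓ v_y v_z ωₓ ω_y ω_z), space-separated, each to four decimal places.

o_n = [1.4516, 1.5259, -1.4320]
J₁: ẑ×o_n = [-1.5259, 1.4516, 0.0000], ω = ẑ
J2: z=[0.6561, -0.7547, 0.0000] o=[0.1660, 0.1443, 0.0000] → [1.0807, 0.9395, 1.8766, 0.6561, -0.7547, 0.0000]
J3: z=[0.6840, 0.5946, 0.4226] o=[0.3832, 0.0813, -0.2628] → [-1.3056, 1.2512, 0.3528, 0.6840, 0.5946, 0.4226]
J4: z=[-0.3320, 0.7696, -0.5454] o=[0.6105, -0.0001, -0.5162] → [0.1275, -0.7628, -1.1539, -0.3320, 0.7696, -0.5454]
J5: z=[-0.2045, 0.5058, 0.8381] o=[1.1053, 0.7463, -0.8459] → [-0.9498, 0.1704, -0.3346, -0.2045, 0.5058, 0.8381]
J6: z=[0.9663, -0.0322, 0.2552] o=[1.2239, 1.4015, -1.2123] → [-0.0247, 0.2704, 0.1276, 0.9663, -0.0322, 0.2552]
V = J·q̇ = [0.4696, -2.0349, -1.9738, -1.0593, 0.8286, -1.0503]

0.4696 -2.0349 -1.9738 -1.0593 0.8286 -1.0503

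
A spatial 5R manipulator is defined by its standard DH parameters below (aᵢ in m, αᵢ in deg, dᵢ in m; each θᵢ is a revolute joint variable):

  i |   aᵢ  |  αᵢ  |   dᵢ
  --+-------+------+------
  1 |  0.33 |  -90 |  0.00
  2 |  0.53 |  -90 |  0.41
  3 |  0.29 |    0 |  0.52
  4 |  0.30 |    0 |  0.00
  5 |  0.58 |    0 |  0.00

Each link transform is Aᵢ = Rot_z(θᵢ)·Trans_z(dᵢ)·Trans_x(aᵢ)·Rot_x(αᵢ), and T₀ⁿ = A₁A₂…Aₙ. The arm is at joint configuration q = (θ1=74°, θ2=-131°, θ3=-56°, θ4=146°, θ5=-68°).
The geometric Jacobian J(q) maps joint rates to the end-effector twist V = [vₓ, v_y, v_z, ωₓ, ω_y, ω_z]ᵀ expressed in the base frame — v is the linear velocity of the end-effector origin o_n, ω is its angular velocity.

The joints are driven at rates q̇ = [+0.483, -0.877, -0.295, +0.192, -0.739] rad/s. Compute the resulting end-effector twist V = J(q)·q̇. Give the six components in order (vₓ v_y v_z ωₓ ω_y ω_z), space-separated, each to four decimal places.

-0.7925 -1.0953 -0.2556 0.6679 -0.8526 -0.0694

o_n = [-0.1513, -0.0445, 1.2694]
J₁: ẑ×o_n = [0.0445, -0.1513, 0.0000], ω = ẑ
J2: z=[-0.9613, 0.2756, 0.0000] o=[0.0910, 0.3172, 0.0000] → [0.3499, 1.2202, 0.4145, -0.9613, 0.2756, 0.0000]
J3: z=[0.2080, 0.7255, 0.6561] o=[-0.3990, 0.0960, 0.4000] → [0.7229, -0.0183, -0.2089, 0.2080, 0.7255, 0.6561]
J4: z=[0.2080, 0.7255, 0.6561] o=[-0.5513, 0.4372, 0.8635] → [0.6105, 0.1780, -0.3904, 0.2080, 0.7255, 0.6561]
J5: z=[0.2080, 0.7255, 0.6561] o=[-0.2629, 0.3545, 0.8635] → [0.5562, -0.0112, -0.1640, 0.2080, 0.7255, 0.6561]
V = J·q̇ = [-0.7925, -1.0953, -0.2556, 0.6679, -0.8526, -0.0694]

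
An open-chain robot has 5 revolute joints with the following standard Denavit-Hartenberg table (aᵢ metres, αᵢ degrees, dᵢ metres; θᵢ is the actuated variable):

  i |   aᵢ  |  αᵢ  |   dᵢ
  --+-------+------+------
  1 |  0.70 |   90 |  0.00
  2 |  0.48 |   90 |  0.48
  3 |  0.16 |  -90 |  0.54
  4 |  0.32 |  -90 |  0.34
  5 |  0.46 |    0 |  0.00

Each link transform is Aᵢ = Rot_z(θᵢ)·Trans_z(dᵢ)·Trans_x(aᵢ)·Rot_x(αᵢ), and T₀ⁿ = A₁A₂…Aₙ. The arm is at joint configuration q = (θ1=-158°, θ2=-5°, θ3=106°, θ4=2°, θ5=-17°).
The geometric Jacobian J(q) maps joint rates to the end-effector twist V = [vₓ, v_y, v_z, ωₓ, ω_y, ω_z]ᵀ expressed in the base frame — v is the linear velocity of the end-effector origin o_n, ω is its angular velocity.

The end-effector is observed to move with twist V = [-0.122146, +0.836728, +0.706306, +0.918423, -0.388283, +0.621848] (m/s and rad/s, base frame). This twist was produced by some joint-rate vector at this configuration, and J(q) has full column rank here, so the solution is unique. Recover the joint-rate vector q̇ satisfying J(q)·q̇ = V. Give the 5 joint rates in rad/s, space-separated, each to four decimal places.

o_n = [-0.8574, 0.9834, -0.4915]
J₁: ẑ×o_n = [-0.9834, -0.8574, 0.0000], ω = ẑ
J2: z=[-0.3746, 0.9272, 0.0000] o=[-0.6490, -0.2622, 0.0000] → [-0.4557, -0.1841, -0.2734, -0.3746, 0.9272, 0.0000]
J3: z=[0.0808, 0.0326, -0.9962] o=[-1.2722, 0.0037, -0.0418] → [0.9613, -0.3769, 0.0656, 0.0808, 0.0326, -0.9962]
J4: z=[0.9911, 0.1032, 0.0838] o=[-1.2454, 0.1804, -0.5759] → [-0.0586, -0.0512, 0.7559, 0.9911, 0.1032, 0.0838]
J5: z=[-0.0771, -0.0673, 0.9947] o=[-0.9431, 0.5330, -0.5286] → [-0.4506, 0.0881, -0.0289, -0.0771, -0.0673, 0.9947]
q̇ = J⁺·V = [-0.5860, -0.4550, -0.6690, 0.8460, 0.4730]

-0.5860 -0.4550 -0.6690 0.8460 0.4730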